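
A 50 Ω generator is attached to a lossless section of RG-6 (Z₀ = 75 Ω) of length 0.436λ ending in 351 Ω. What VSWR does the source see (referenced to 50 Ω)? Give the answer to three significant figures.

βl = 2π × 0.436 = 157°
tan(βl) = -0.425
Z_in = Z_0·(Z_L + jZ_0·tanβl)/(Z_0 + jZ_L·tanβl) = 83.5 + j134 Ω
Γ_s = (Z_in − Z_s)/(Z_in + Z_s) = (33.5 + j134)/(134 + j134), |Γ_s| = 0.731
VSWR = (1 + |Γ_s|)/(1 − |Γ_s|)

VSWR ≈ 6.44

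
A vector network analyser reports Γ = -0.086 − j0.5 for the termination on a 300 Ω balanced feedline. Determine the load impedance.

Z_L ≈ 156 − j210 Ω

Z_L = Z_0·(1 + Γ)/(1 − Γ) = 300·(0.914 − j0.5)/(1.09 + j0.5)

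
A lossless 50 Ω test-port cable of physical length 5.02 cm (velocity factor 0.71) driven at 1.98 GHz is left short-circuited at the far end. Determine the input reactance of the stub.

λ = v/f = 0.71·c / 1.98 GHz = 0.108 m
βl = 2π·l/λ = 2π × 0.467 = 168°
tan(βl) = -0.213
For a short-circuited stub, Z_in = jZ_0·tan(βl)

X_in ≈ -10.6 Ω (capacitive)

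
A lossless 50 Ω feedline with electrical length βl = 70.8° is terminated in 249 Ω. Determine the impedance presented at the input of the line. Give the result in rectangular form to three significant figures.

Z_in ≈ 11.2 − j16.6 Ω

tan(βl) = tan(70.8°) = 2.87
Z_in = Z_0·(Z_L + jZ_0·tanβl)/(Z_0 + jZ_L·tanβl)
     = 50·(249 + j144)/(50 + j715)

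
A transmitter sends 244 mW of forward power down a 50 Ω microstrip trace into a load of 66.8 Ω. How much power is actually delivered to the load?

Γ = (66.8 − 50)/(66.8 + 50) = 0.144
|Γ|² = 0.0207
P_refl = |Γ|²·P_inc = 5.05 mW, P_del = (1 − |Γ|²)·P_inc = 239 mW

P_delivered ≈ 239 mW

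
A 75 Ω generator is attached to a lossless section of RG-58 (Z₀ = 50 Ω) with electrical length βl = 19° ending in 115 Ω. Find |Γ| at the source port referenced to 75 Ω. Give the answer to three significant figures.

|Γ| ≈ 0.284

tan(βl) = 0.344
Z_in = Z_0·(Z_L + jZ_0·tanβl)/(Z_0 + jZ_L·tanβl) = 79.1 − j45.4 Ω
Γ_s = (Z_in − Z_s)/(Z_in + Z_s) = (4.05 − j45.4)/(154 − j45.4), |Γ_s| = 0.284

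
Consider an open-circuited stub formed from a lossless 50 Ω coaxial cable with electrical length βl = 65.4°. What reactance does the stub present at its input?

X_in ≈ -22.9 Ω (capacitive)

tan(βl) = 2.18
For an open-circuited stub, Z_in = −jZ_0·cot(βl) = −jZ_0/tan(βl)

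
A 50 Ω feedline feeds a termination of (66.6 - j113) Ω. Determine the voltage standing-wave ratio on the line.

VSWR ≈ 5.74

Γ = (Z_L − Z_0)/(Z_L + Z_0) = (16.6 − j113)/(116.6 − j113)
|Γ| = 114/162 = 0.703
VSWR = (1 + |Γ|)/(1 − |Γ|) = 1.7/0.297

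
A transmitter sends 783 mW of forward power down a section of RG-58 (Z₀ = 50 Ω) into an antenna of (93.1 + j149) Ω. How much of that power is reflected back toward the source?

P_reflected ≈ 441 mW

|Γ| = |(43.1 + j149)/(143.1 + j149)| = 0.751
|Γ|² = 0.564
P_refl = |Γ|²·P_inc = 441 mW, P_del = (1 − |Γ|²)·P_inc = 342 mW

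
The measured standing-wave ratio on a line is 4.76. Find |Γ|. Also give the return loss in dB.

|Γ| = (S − 1)/(S + 1) = (4.76 − 1)/(4.76 + 1) = 3.76/5.76
RL = −20·log₁₀|Γ| = −20·log₁₀(0.653)

|Γ| ≈ 0.653; return loss ≈ 3.7 dB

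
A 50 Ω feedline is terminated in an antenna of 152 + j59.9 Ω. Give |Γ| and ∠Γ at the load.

Γ ≈ 0.561 ∠ 13.9°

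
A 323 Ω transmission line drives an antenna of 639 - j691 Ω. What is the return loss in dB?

Γ = (316 − j691)/(962 − j691), |Γ| = 0.642
RL = −20·log₁₀|Γ| = −20·log₁₀(0.642)

RL ≈ 3.86 dB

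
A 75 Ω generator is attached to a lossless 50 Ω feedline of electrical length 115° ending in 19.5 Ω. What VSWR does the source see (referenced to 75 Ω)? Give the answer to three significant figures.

VSWR ≈ 2.15

tan(βl) = -2.14
Z_in = Z_0·(Z_L + jZ_0·tanβl)/(Z_0 + jZ_L·tanβl) = 64.2 − j53.5 Ω
Γ_s = (Z_in − Z_s)/(Z_in + Z_s) = (-10.8 − j53.5)/(139 − j53.5), |Γ_s| = 0.366
VSWR = (1 + |Γ_s|)/(1 − |Γ_s|)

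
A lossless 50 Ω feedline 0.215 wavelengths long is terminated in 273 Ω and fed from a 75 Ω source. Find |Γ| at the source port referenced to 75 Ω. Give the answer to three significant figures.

|Γ| ≈ 0.777

βl = 2π × 0.215 = 77.4°
tan(βl) = 4.47
Z_in = Z_0·(Z_L + jZ_0·tanβl)/(Z_0 + jZ_L·tanβl) = 9.6 − j10.8 Ω
Γ_s = (Z_in − Z_s)/(Z_in + Z_s) = (-65.4 − j10.8)/(84.6 − j10.8), |Γ_s| = 0.777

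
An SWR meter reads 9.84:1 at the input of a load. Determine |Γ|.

|Γ| ≈ 0.815

|Γ| = (S − 1)/(S + 1) = (9.84 − 1)/(9.84 + 1) = 8.84/10.8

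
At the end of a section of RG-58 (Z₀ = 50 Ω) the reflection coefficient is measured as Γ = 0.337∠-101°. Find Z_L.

Z_L ≈ 35.7 − j26.6 Ω

Z_L = Z_0·(1 + Γ)/(1 − Γ) = 50·(0.936 − j0.331)/(1.06 + j0.331)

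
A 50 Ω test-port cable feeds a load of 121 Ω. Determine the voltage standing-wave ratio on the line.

VSWR ≈ 2.42

Γ = (121 − 50)/(121 + 50) = 0.415
VSWR = (1 + 0.415)/(1 − 0.415)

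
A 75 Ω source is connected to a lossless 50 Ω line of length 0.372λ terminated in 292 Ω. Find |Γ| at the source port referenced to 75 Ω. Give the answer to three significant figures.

βl = 2π × 0.372 = 134°
tan(βl) = -1.04
Z_in = Z_0·(Z_L + jZ_0·tanβl)/(Z_0 + jZ_L·tanβl) = 16.1 + j45.5 Ω
Γ_s = (Z_in − Z_s)/(Z_in + Z_s) = (-58.9 + j45.5)/(91.1 + j45.5), |Γ_s| = 0.731

|Γ| ≈ 0.731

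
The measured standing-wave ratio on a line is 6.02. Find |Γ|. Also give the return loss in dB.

|Γ| ≈ 0.715; return loss ≈ 2.91 dB

|Γ| = (S − 1)/(S + 1) = (6.02 − 1)/(6.02 + 1) = 5.02/7.02
RL = −20·log₁₀|Γ| = −20·log₁₀(0.715)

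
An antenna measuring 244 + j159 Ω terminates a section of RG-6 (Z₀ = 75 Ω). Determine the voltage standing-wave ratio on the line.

VSWR ≈ 4.73

Γ = (Z_L − Z_0)/(Z_L + Z_0) = (169 + j159)/(319 + j159)
|Γ| = 232/356 = 0.651
VSWR = (1 + |Γ|)/(1 − |Γ|) = 1.65/0.349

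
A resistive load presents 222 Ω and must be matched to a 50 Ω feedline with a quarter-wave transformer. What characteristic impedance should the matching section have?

Z_qwt = √(Z_0·R_L) = √(50 × 222) = √11100

Z_qwt ≈ 105 Ω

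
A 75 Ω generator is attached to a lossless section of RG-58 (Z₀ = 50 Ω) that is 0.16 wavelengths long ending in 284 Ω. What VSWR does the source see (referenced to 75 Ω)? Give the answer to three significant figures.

VSWR ≈ 7.18

βl = 2π × 0.16 = 57.6°
tan(βl) = 1.58
Z_in = Z_0·(Z_L + jZ_0·tanβl)/(Z_0 + jZ_L·tanβl) = 12.2 − j30.4 Ω
Γ_s = (Z_in − Z_s)/(Z_in + Z_s) = (-62.8 − j30.4)/(87.2 − j30.4), |Γ_s| = 0.756
VSWR = (1 + |Γ_s|)/(1 − |Γ_s|)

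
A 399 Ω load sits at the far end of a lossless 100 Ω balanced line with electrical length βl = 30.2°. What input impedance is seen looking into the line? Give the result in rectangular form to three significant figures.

tan(βl) = tan(30.2°) = 0.582
Z_in = Z_0·(Z_L + jZ_0·tanβl)/(Z_0 + jZ_L·tanβl)
     = 100·(399 + j58.2)/(100 + j232)

Z_in ≈ 83.6 − j136 Ω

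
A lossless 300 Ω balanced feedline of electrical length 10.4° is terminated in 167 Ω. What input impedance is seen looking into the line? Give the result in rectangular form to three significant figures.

tan(βl) = tan(10.4°) = 0.184
Z_in = Z_0·(Z_L + jZ_0·tanβl)/(Z_0 + jZ_L·tanβl)
     = 300·(167 + j55.1)/(300 + j30.7)

Z_in ≈ 171 + j37.6 Ω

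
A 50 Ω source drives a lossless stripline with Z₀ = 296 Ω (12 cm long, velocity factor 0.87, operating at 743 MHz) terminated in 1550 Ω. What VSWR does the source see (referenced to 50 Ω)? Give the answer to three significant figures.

λ = v/f = 0.87·c / 743 MHz = 0.351 m
βl = 2π·l/λ = 2π × 0.342 = 123°
tan(βl) = -1.54
Z_in = Z_0·(Z_L + jZ_0·tanβl)/(Z_0 + jZ_L·tanβl) = 79.1 + j182 Ω
Γ_s = (Z_in − Z_s)/(Z_in + Z_s) = (29.1 + j182)/(129 + j182), |Γ_s| = 0.826
VSWR = (1 + |Γ_s|)/(1 − |Γ_s|)

VSWR ≈ 10.5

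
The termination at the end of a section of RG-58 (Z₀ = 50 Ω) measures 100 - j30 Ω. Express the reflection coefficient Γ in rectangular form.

Γ = (Z_L − Z_0)/(Z_L + Z_0) = (50 − j30)/(150 − j30)

Γ ≈ 0.359 − j0.128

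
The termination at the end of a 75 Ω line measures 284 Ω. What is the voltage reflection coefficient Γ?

Γ = 0.582

Γ = (Z_L − Z_0)/(Z_L + Z_0) = (284 − 75)/(284 + 75) = 209/359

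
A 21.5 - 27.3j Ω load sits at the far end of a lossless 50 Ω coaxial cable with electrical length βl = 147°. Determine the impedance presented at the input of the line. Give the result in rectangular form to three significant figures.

tan(βl) = tan(147°) = -0.649
Z_in = Z_0·(Z_L + jZ_0·tanβl)/(Z_0 + jZ_L·tanβl)
     = 50·(21.5 − j59.8)/(32.3 − j14)

Z_in ≈ 61.8 − j65.9 Ω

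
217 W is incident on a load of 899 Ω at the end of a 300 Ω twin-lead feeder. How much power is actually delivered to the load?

P_delivered ≈ 163 W

Γ = (899 − 300)/(899 + 300) = 0.5
|Γ|² = 0.25
P_refl = |Γ|²·P_inc = 54.2 W, P_del = (1 − |Γ|²)·P_inc = 163 W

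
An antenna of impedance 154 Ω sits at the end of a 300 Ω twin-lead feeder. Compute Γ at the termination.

Γ = (Z_L − Z_0)/(Z_L + Z_0) = (154 − 300)/(154 + 300) = -146/454

Γ = -0.322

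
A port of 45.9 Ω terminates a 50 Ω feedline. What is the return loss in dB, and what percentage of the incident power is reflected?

RL ≈ 27.4 dB; 0.183% of incident power reflected

Γ = (45.9 − 50)/(45.9 + 50) = -0.0428
RL = −20·log₁₀(0.0428) = 27.4 dB
P_refl/P_inc = |Γ|² = 0.00183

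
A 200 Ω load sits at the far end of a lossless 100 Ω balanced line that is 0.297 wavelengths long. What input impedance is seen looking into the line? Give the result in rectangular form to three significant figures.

Z_in ≈ 53.4 + j22.3 Ω

βl = 2π × 0.297 = 107°
tan(βl) = tan(107°) = -3.29
Z_in = Z_0·(Z_L + jZ_0·tanβl)/(Z_0 + jZ_L·tanβl)
     = 100·(200 − j329)/(100 − j657)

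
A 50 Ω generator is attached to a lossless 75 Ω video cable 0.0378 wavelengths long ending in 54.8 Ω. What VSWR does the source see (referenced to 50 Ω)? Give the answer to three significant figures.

VSWR ≈ 1.21

βl = 2π × 0.0378 = 13.6°
tan(βl) = 0.242
Z_in = Z_0·(Z_L + jZ_0·tanβl)/(Z_0 + jZ_L·tanβl) = 56.3 + j8.21 Ω
Γ_s = (Z_in − Z_s)/(Z_in + Z_s) = (6.25 + j8.21)/(106 + j8.21), |Γ_s| = 0.0968
VSWR = (1 + |Γ_s|)/(1 − |Γ_s|)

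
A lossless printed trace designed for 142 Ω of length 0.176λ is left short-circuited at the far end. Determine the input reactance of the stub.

βl = 2π × 0.176 = 63.4°
tan(βl) = 1.99
For a short-circuited stub, Z_in = jZ_0·tan(βl)

X_in ≈ 283 Ω (inductive)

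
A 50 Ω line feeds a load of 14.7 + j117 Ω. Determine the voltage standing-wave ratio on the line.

Γ = (Z_L − Z_0)/(Z_L + Z_0) = (-35.3 + j117)/(64.7 + j117)
|Γ| = 122/134 = 0.914
VSWR = (1 + |Γ|)/(1 − |Γ|) = 1.91/0.0859

VSWR ≈ 22.3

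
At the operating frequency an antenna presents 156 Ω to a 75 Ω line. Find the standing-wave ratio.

VSWR ≈ 2.08

Γ = (156 − 75)/(156 + 75) = 0.351
VSWR = (1 + 0.351)/(1 − 0.351)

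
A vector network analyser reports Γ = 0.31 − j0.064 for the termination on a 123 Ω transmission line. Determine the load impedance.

Z_L = Z_0·(1 + Γ)/(1 − Γ) = 123·(1.31 − j0.064)/(0.69 + j0.064)

Z_L ≈ 230 − j32.8 Ω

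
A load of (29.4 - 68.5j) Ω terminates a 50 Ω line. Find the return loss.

Γ = (-20.6 − j68.5)/(79.4 − j68.5), |Γ| = 0.682
RL = −20·log₁₀|Γ| = −20·log₁₀(0.682)

RL ≈ 3.32 dB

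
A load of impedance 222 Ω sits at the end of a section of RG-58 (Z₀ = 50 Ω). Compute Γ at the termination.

Γ = 0.632

Γ = (Z_L − Z_0)/(Z_L + Z_0) = (222 − 50)/(222 + 50) = 172/272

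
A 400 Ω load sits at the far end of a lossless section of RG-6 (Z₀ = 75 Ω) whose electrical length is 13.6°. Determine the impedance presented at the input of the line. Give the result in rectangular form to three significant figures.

tan(βl) = tan(13.6°) = 0.242
Z_in = Z_0·(Z_L + jZ_0·tanβl)/(Z_0 + jZ_L·tanβl)
     = 75·(400 + j18.1)/(75 + j96.8)

Z_in ≈ 159 − j187 Ω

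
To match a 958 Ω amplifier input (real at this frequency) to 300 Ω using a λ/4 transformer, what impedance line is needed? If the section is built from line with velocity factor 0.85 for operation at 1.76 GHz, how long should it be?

Z_qwt ≈ 536 Ω; length ≈ 3.62 cm

Z_qwt = √(Z_0·R_L) = √(300 × 958) = √287400
λ = 0.85·c/f = 0.145 m, so l = λ/4 = 0.0362 m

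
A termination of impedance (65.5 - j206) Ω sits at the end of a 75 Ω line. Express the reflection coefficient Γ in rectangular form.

Γ ≈ 0.661 − j0.497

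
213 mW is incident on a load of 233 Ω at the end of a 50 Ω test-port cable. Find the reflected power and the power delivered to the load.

P_reflected ≈ 89.1 mW; P_delivered ≈ 124 mW

Γ = (233 − 50)/(233 + 50) = 0.647
|Γ|² = 0.418
P_refl = |Γ|²·P_inc = 89.1 mW, P_del = (1 − |Γ|²)·P_inc = 124 mW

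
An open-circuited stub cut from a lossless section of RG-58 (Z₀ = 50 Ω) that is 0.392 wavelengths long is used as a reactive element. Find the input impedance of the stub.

Z_in ≈ +j62 Ω

βl = 2π × 0.392 = 141°
tan(βl) = -0.806
For an open-circuited stub, Z_in = −jZ_0·cot(βl) = −jZ_0/tan(βl)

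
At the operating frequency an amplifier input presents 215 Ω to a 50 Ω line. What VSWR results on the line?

Γ = (215 − 50)/(215 + 50) = 0.623
VSWR = (1 + 0.623)/(1 − 0.623)

VSWR ≈ 4.3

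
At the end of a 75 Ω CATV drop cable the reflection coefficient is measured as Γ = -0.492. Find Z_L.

Z_L = Z_0·(1 + Γ)/(1 − Γ) = 75·(0.508)/(1.49)

Z_L ≈ 25.5 Ω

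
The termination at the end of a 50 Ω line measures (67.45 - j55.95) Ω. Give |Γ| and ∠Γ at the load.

Γ = (Z_L − Z_0)/(Z_L + Z_0) = (17.45 − j55.95)/(117.5 − j55.95)
|Γ| = 58.6/130 = 0.45

Γ ≈ 0.45 ∠ -47.2°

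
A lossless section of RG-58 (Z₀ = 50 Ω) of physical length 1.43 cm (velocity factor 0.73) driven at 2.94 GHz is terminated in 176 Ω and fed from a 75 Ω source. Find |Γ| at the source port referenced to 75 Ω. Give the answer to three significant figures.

λ = v/f = 0.73·c / 2.94 GHz = 0.0745 m
βl = 2π·l/λ = 2π × 0.192 = 69.1°
tan(βl) = 2.62
Z_in = Z_0·(Z_L + jZ_0·tanβl)/(Z_0 + jZ_L·tanβl) = 16.1 − j17.3 Ω
Γ_s = (Z_in − Z_s)/(Z_in + Z_s) = (-58.9 − j17.3)/(91.1 − j17.3), |Γ_s| = 0.662

|Γ| ≈ 0.662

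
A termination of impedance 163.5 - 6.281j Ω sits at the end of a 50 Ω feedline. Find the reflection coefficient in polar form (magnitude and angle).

Γ ≈ 0.532 ∠ -1.48°

Γ = (Z_L − Z_0)/(Z_L + Z_0) = (113.5 − j6.281)/(213.5 − j6.281)
|Γ| = 114/214 = 0.532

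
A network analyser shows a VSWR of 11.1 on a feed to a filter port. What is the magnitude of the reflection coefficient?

|Γ| ≈ 0.835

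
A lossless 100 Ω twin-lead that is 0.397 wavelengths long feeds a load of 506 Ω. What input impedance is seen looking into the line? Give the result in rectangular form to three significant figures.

Z_in ≈ 50.9 + j119 Ω

βl = 2π × 0.397 = 143°
tan(βl) = tan(143°) = -0.756
Z_in = Z_0·(Z_L + jZ_0·tanβl)/(Z_0 + jZ_L·tanβl)
     = 100·(506 − j75.6)/(100 − j382)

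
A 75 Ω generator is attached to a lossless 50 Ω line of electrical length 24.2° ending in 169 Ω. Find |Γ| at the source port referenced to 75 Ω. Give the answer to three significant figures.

|Γ| ≈ 0.469

tan(βl) = 0.449
Z_in = Z_0·(Z_L + jZ_0·tanβl)/(Z_0 + jZ_L·tanβl) = 61.4 − j70.8 Ω
Γ_s = (Z_in − Z_s)/(Z_in + Z_s) = (-13.6 − j70.8)/(136 − j70.8), |Γ_s| = 0.469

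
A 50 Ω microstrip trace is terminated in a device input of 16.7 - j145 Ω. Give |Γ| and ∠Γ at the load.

Γ ≈ 0.932 ∠ -37.6°

Γ = (Z_L − Z_0)/(Z_L + Z_0) = (-33.3 − j145)/(66.7 − j145)
|Γ| = 149/160 = 0.932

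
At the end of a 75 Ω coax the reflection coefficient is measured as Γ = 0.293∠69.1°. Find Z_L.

Z_L = Z_0·(1 + Γ)/(1 − Γ) = 75·(1.1 + j0.274)/(0.895 − j0.274)

Z_L ≈ 78.2 + j46.8 Ω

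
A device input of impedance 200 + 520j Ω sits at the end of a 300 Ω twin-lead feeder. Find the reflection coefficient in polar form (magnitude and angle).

Γ ≈ 0.734 ∠ 54.8°

Γ = (Z_L − Z_0)/(Z_L + Z_0) = (-100 + j520)/(500 + j520)
|Γ| = 530/721 = 0.734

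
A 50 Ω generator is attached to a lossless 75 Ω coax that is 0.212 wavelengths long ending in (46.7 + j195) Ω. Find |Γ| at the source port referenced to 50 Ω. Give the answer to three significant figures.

|Γ| ≈ 0.847

βl = 2π × 0.212 = 76.3°
tan(βl) = 4.11
Z_in = Z_0·(Z_L + jZ_0·tanβl)/(Z_0 + jZ_L·tanβl) = 8.33 − j49.8 Ω
Γ_s = (Z_in − Z_s)/(Z_in + Z_s) = (-41.7 − j49.8)/(58.3 − j49.8), |Γ_s| = 0.847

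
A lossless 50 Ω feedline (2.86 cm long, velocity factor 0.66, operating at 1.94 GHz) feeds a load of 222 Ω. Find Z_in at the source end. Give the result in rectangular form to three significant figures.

Z_in ≈ 11.7 + j9.11 Ω

λ = v/f = 0.66·c / 1.94 GHz = 0.102 m
βl = 2π·l/λ = 2π × 0.28 = 101°
tan(βl) = tan(101°) = -5.2
Z_in = Z_0·(Z_L + jZ_0·tanβl)/(Z_0 + jZ_L·tanβl)
     = 50·(222 − j260)/(50 − j1160)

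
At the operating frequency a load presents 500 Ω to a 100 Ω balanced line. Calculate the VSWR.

VSWR ≈ 5

Γ = (500 − 100)/(500 + 100) = 0.667
VSWR = (1 + 0.667)/(1 − 0.667)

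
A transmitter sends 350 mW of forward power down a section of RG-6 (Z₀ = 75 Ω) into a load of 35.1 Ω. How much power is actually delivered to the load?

Γ = (35.1 − 75)/(35.1 + 75) = -0.362
|Γ|² = 0.131
P_refl = |Γ|²·P_inc = 46 mW, P_del = (1 − |Γ|²)·P_inc = 304 mW

P_delivered ≈ 304 mW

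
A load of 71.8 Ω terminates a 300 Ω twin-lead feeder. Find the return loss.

RL ≈ 4.24 dB

Γ = (71.8 − 300)/(71.8 + 300) = -0.614
RL = −20·log₁₀|Γ| = −20·log₁₀(0.614)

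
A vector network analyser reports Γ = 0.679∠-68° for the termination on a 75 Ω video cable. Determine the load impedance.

Z_L ≈ 42.4 − j99.2 Ω

Z_L = Z_0·(1 + Γ)/(1 − Γ) = 75·(1.25 − j0.63)/(0.746 + j0.63)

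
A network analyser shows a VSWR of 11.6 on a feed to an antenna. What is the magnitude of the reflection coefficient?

|Γ| = (S − 1)/(S + 1) = (11.6 − 1)/(11.6 + 1) = 10.6/12.6

|Γ| ≈ 0.841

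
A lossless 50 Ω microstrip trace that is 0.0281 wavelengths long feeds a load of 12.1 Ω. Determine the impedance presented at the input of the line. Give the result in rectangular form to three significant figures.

βl = 2π × 0.0281 = 10.1°
tan(βl) = tan(10.1°) = 0.178
Z_in = Z_0·(Z_L + jZ_0·tanβl)/(Z_0 + jZ_L·tanβl)
     = 50·(12.1 + j8.92)/(50 + j2.16)

Z_in ≈ 12.5 + j8.38 Ω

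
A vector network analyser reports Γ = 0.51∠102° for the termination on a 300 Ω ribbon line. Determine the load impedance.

Z_L = Z_0·(1 + Γ)/(1 − Γ) = 300·(0.894 + j0.499)/(1.11 − j0.499)

Z_L ≈ 151 + j203 Ω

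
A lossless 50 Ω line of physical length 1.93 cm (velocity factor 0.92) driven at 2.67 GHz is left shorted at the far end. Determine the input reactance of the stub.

X_in ≈ 119 Ω (inductive)

λ = v/f = 0.92·c / 2.67 GHz = 0.103 m
βl = 2π·l/λ = 2π × 0.187 = 67.2°
tan(βl) = 2.38
For a shorted stub, Z_in = jZ_0·tan(βl)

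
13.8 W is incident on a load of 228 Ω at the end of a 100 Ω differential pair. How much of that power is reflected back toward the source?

P_reflected ≈ 2.1 W

Γ = (228 − 100)/(228 + 100) = 0.39
|Γ|² = 0.152
P_refl = |Γ|²·P_inc = 2.1 W, P_del = (1 − |Γ|²)·P_inc = 11.7 W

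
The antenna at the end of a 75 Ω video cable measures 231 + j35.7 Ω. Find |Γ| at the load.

|Γ| ≈ 0.519

Γ = (Z_L − Z_0)/(Z_L + Z_0) = (156 + j35.7)/(306 + j35.7)
|Γ| = 160/308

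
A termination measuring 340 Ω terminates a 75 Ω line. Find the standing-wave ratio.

For a purely resistive load, VSWR = R_L/Z_0 or Z_0/R_L (whichever > 1) = 340/75

VSWR ≈ 4.53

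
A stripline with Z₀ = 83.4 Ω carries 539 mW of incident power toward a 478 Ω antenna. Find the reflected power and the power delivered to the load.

Γ = (478 − 83.4)/(478 + 83.4) = 0.703
|Γ|² = 0.494
P_refl = |Γ|²·P_inc = 266 mW, P_del = (1 − |Γ|²)·P_inc = 273 mW

P_reflected ≈ 266 mW; P_delivered ≈ 273 mW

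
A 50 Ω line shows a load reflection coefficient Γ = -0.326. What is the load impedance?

Z_L ≈ 25.4 Ω

Z_L = Z_0·(1 + Γ)/(1 − Γ) = 50·(0.674)/(1.33)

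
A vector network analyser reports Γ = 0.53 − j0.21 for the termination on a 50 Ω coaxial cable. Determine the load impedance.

Z_L ≈ 127 − j79.2 Ω

Z_L = Z_0·(1 + Γ)/(1 − Γ) = 50·(1.53 − j0.21)/(0.47 + j0.21)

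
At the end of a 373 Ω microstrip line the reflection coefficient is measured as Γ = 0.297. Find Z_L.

Z_L = Z_0·(1 + Γ)/(1 − Γ) = 373·(1.3)/(0.703)

Z_L ≈ 688 Ω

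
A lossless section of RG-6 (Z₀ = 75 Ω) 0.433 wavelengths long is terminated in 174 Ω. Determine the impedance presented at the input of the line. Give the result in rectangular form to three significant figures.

βl = 2π × 0.433 = 156°
tan(βl) = tan(156°) = -0.448
Z_in = Z_0·(Z_L + jZ_0·tanβl)/(Z_0 + jZ_L·tanβl)
     = 75·(174 − j33.6)/(75 − j77.9)

Z_in ≈ 100 + j70.8 Ω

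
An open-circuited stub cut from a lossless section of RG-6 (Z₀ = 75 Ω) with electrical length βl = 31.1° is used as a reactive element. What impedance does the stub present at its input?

tan(βl) = 0.603
For an open-circuited stub, Z_in = −jZ_0·cot(βl) = −jZ_0/tan(βl)

Z_in ≈ −j124 Ω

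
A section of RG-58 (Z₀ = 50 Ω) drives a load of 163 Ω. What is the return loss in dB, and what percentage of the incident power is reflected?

Γ = (163 − 50)/(163 + 50) = 0.531
RL = −20·log₁₀(0.531) = 5.51 dB
P_refl/P_inc = |Γ|² = 0.281

RL ≈ 5.51 dB; 28.1% of incident power reflected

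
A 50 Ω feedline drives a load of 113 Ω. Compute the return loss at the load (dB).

RL ≈ 8.26 dB

Γ = (113 − 50)/(113 + 50) = 0.387
RL = −20·log₁₀|Γ| = −20·log₁₀(0.387)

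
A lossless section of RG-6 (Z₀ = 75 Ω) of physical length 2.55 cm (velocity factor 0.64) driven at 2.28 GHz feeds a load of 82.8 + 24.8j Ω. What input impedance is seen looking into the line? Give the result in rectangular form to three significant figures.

Z_in ≈ 55.3 − j7.99 Ω

λ = v/f = 0.64·c / 2.28 GHz = 0.0842 m
βl = 2π·l/λ = 2π × 0.303 = 109°
tan(βl) = tan(109°) = -2.9
Z_in = Z_0·(Z_L + jZ_0·tanβl)/(Z_0 + jZ_L·tanβl)
     = 75·(82.8 − j193)/(147 − j240)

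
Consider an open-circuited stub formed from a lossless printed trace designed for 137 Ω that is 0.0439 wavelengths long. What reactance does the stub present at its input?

βl = 2π × 0.0439 = 15.8°
tan(βl) = 0.283
For an open-circuited stub, Z_in = −jZ_0·cot(βl) = −jZ_0/tan(βl)

X_in ≈ -484 Ω (capacitive)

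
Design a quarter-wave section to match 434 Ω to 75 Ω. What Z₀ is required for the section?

Z_qwt ≈ 180 Ω

Z_qwt = √(Z_0·R_L) = √(75 × 434) = √32550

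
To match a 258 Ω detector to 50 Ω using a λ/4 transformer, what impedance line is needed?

Z_qwt = √(Z_0·R_L) = √(50 × 258) = √12900

Z_qwt ≈ 114 Ω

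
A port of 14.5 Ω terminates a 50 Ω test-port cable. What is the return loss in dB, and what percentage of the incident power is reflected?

Γ = (14.5 − 50)/(14.5 + 50) = -0.55
RL = −20·log₁₀(0.55) = 5.19 dB
P_refl/P_inc = |Γ|² = 0.303

RL ≈ 5.19 dB; 30.3% of incident power reflected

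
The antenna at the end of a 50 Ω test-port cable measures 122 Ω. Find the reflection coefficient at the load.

Γ = 0.419

Γ = (Z_L − Z_0)/(Z_L + Z_0) = (122 − 50)/(122 + 50) = 72/172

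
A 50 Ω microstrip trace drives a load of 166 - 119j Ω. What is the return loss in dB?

RL ≈ 3.43 dB

Γ = (116 − j119)/(216 − j119), |Γ| = 0.674
RL = −20·log₁₀|Γ| = −20·log₁₀(0.674)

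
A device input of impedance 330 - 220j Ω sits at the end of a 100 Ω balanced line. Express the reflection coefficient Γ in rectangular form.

Γ = (Z_L − Z_0)/(Z_L + Z_0) = (230 − j220)/(430 − j220)

Γ ≈ 0.631 − j0.189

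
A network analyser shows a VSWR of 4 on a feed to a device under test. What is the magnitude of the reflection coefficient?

|Γ| ≈ 0.6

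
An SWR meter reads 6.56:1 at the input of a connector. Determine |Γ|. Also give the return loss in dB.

|Γ| = (S − 1)/(S + 1) = (6.56 − 1)/(6.56 + 1) = 5.56/7.56
RL = −20·log₁₀|Γ| = −20·log₁₀(0.735)

|Γ| ≈ 0.735; return loss ≈ 2.67 dB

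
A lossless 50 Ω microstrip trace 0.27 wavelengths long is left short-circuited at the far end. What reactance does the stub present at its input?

βl = 2π × 0.27 = 97.2°
tan(βl) = -7.92
For a short-circuited stub, Z_in = jZ_0·tan(βl)

X_in ≈ -396 Ω (capacitive)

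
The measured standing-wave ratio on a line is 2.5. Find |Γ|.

|Γ| ≈ 0.429

|Γ| = (S − 1)/(S + 1) = (2.5 − 1)/(2.5 + 1) = 1.5/3.5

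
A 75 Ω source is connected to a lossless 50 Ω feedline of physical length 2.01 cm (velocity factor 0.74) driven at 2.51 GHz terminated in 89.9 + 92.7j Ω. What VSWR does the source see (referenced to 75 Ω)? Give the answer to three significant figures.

VSWR ≈ 5.46

λ = v/f = 0.74·c / 2.51 GHz = 0.0884 m
βl = 2π·l/λ = 2π × 0.227 = 81.8°
tan(βl) = 6.95
Z_in = Z_0·(Z_L + jZ_0·tanβl)/(Z_0 + jZ_L·tanβl) = 14.9 − j21.4 Ω
Γ_s = (Z_in − Z_s)/(Z_in + Z_s) = (-60.1 − j21.4)/(89.9 − j21.4), |Γ_s| = 0.69
VSWR = (1 + |Γ_s|)/(1 − |Γ_s|)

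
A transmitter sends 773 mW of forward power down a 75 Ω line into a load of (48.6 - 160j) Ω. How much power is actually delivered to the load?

P_delivered ≈ 276 mW

|Γ| = |(-26.4 − j160)/(123.6 − j160)| = 0.802
|Γ|² = 0.643
P_refl = |Γ|²·P_inc = 497 mW, P_del = (1 − |Γ|²)·P_inc = 276 mW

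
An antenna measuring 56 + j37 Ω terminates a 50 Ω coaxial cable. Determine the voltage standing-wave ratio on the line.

VSWR ≈ 2

Γ = (Z_L − Z_0)/(Z_L + Z_0) = (6 + j37)/(106 + j37)
|Γ| = 37.5/112 = 0.334
VSWR = (1 + |Γ|)/(1 − |Γ|) = 1.33/0.666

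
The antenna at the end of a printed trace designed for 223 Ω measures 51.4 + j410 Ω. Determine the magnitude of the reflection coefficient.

|Γ| ≈ 0.901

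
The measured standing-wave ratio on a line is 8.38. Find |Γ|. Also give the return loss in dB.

|Γ| = (S − 1)/(S + 1) = (8.38 − 1)/(8.38 + 1) = 7.38/9.38
RL = −20·log₁₀|Γ| = −20·log₁₀(0.787)

|Γ| ≈ 0.787; return loss ≈ 2.08 dB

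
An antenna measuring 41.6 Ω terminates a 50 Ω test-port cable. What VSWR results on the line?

VSWR ≈ 1.2

Γ = (41.6 − 50)/(41.6 + 50) = -0.0917
VSWR = (1 + 0.0917)/(1 − 0.0917)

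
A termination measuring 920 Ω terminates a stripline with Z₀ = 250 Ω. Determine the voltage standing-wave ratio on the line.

VSWR ≈ 3.68

Γ = (920 − 250)/(920 + 250) = 0.573
VSWR = (1 + 0.573)/(1 − 0.573)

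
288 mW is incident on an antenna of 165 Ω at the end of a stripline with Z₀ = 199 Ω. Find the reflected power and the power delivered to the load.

P_reflected ≈ 2.51 mW; P_delivered ≈ 285 mW

Γ = (165 − 199)/(165 + 199) = -0.0934
|Γ|² = 0.00872
P_refl = |Γ|²·P_inc = 2.51 mW, P_del = (1 − |Γ|²)·P_inc = 285 mW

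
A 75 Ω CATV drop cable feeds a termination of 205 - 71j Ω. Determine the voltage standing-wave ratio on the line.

VSWR ≈ 3.1

Γ = (Z_L − Z_0)/(Z_L + Z_0) = (130 − j71)/(280 − j71)
|Γ| = 148/289 = 0.513
VSWR = (1 + |Γ|)/(1 − |Γ|) = 1.51/0.487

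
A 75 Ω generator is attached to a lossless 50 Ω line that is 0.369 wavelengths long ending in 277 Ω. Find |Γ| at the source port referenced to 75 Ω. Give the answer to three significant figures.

βl = 2π × 0.369 = 133°
tan(βl) = -1.08
Z_in = Z_0·(Z_L + jZ_0·tanβl)/(Z_0 + jZ_L·tanβl) = 16.3 + j43.6 Ω
Γ_s = (Z_in − Z_s)/(Z_in + Z_s) = (-58.7 + j43.6)/(91.3 + j43.6), |Γ_s| = 0.722

|Γ| ≈ 0.722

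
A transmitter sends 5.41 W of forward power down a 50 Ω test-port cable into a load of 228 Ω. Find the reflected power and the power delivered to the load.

Γ = (228 − 50)/(228 + 50) = 0.64
|Γ|² = 0.41
P_refl = |Γ|²·P_inc = 2.22 W, P_del = (1 − |Γ|²)·P_inc = 3.19 W

P_reflected ≈ 2.22 W; P_delivered ≈ 3.19 W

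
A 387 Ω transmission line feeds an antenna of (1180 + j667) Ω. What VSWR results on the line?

VSWR ≈ 4.11

Γ = (Z_L − Z_0)/(Z_L + Z_0) = (793 + j667)/(1567 + j667)
|Γ| = 1040/1700 = 0.608
VSWR = (1 + |Γ|)/(1 − |Γ|) = 1.61/0.392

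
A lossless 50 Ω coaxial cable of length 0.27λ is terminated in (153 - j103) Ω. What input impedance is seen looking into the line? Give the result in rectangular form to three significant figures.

βl = 2π × 0.27 = 97.2°
tan(βl) = tan(97.2°) = -7.92
Z_in = Z_0·(Z_L + jZ_0·tanβl)/(Z_0 + jZ_L·tanβl)
     = 50·(153 − j499)/(-765 − j1210)

Z_in ≈ 11.9 + j13.8 Ω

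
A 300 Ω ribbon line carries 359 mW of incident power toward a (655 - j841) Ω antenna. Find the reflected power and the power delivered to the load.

|Γ| = |(355 − j841)/(955 − j841)| = 0.717
|Γ|² = 0.515
P_refl = |Γ|²·P_inc = 185 mW, P_del = (1 − |Γ|²)·P_inc = 174 mW

P_reflected ≈ 185 mW; P_delivered ≈ 174 mW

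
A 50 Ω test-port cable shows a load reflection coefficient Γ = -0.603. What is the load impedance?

Z_L ≈ 12.4 Ω

Z_L = Z_0·(1 + Γ)/(1 − Γ) = 50·(0.397)/(1.6)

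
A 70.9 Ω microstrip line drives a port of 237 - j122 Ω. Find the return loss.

Γ = (166.1 − j122)/(307.9 − j122), |Γ| = 0.622
RL = −20·log₁₀|Γ| = −20·log₁₀(0.622)

RL ≈ 4.12 dB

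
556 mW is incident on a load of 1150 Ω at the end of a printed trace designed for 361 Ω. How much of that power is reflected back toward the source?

Γ = (1150 − 361)/(1150 + 361) = 0.522
|Γ|² = 0.273
P_refl = |Γ|²·P_inc = 152 mW, P_del = (1 − |Γ|²)·P_inc = 404 mW

P_reflected ≈ 152 mW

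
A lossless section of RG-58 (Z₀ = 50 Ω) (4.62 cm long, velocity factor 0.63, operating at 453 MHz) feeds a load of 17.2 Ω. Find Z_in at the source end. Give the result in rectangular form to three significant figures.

Z_in ≈ 27 + j34 Ω

λ = v/f = 0.63·c / 453 MHz = 0.417 m
βl = 2π·l/λ = 2π × 0.111 = 39.9°
tan(βl) = tan(39.9°) = 0.835
Z_in = Z_0·(Z_L + jZ_0·tanβl)/(Z_0 + jZ_L·tanβl)
     = 50·(17.2 + j41.8)/(50 + j14.4)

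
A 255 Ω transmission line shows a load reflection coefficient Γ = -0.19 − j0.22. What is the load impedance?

Z_L ≈ 159 − j76.6 Ω

Z_L = Z_0·(1 + Γ)/(1 − Γ) = 255·(0.81 − j0.22)/(1.19 + j0.22)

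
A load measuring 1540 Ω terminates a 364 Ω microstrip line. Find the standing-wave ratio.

For a purely resistive load, VSWR = R_L/Z_0 or Z_0/R_L (whichever > 1) = 1540/364

VSWR ≈ 4.23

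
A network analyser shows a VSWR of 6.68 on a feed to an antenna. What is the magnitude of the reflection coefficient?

|Γ| = (S − 1)/(S + 1) = (6.68 − 1)/(6.68 + 1) = 5.68/7.68

|Γ| ≈ 0.74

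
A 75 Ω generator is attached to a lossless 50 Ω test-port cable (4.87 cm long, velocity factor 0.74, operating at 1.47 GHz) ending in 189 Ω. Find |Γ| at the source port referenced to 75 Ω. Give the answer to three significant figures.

λ = v/f = 0.74·c / 1.47 GHz = 0.151 m
βl = 2π·l/λ = 2π × 0.322 = 116°
tan(βl) = -2.04
Z_in = Z_0·(Z_L + jZ_0·tanβl)/(Z_0 + jZ_L·tanβl) = 16.1 + j22.4 Ω
Γ_s = (Z_in − Z_s)/(Z_in + Z_s) = (-58.9 + j22.4)/(91.1 + j22.4), |Γ_s| = 0.671

|Γ| ≈ 0.671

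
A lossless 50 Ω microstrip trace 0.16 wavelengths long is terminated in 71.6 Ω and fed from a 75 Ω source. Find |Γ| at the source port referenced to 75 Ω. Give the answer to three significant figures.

βl = 2π × 0.16 = 57.6°
tan(βl) = 1.58
Z_in = Z_0·(Z_L + jZ_0·tanβl)/(Z_0 + jZ_L·tanβl) = 40.9 − j13.6 Ω
Γ_s = (Z_in − Z_s)/(Z_in + Z_s) = (-34.1 − j13.6)/(116 − j13.6), |Γ_s| = 0.314

|Γ| ≈ 0.314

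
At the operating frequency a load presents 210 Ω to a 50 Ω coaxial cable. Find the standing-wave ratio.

VSWR ≈ 4.2

For a purely resistive load, VSWR = R_L/Z_0 or Z_0/R_L (whichever > 1) = 210/50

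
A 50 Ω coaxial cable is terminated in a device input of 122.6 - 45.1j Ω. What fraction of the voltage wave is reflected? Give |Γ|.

|Γ| ≈ 0.479

Γ = (Z_L − Z_0)/(Z_L + Z_0) = (72.6 − j45.1)/(172.6 − j45.1)
|Γ| = 85.5/178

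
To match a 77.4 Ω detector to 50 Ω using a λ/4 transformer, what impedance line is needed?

Z_qwt = √(Z_0·R_L) = √(50 × 77.4) = √3870

Z_qwt ≈ 62.2 Ω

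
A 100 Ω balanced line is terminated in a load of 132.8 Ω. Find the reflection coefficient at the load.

Γ = 0.141

Γ = (Z_L − Z_0)/(Z_L + Z_0) = (132.8 − 100)/(132.8 + 100) = 32.8/232.8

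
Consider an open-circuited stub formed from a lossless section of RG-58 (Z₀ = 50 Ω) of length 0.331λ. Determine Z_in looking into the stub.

βl = 2π × 0.331 = 119°
tan(βl) = -1.79
For an open-circuited stub, Z_in = −jZ_0·cot(βl) = −jZ_0/tan(βl)

Z_in ≈ +j27.9 Ω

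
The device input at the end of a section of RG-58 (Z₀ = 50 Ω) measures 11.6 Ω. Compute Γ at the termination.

Γ = (Z_L − Z_0)/(Z_L + Z_0) = (11.6 − 50)/(11.6 + 50) = -38.4/61.6

Γ = -0.623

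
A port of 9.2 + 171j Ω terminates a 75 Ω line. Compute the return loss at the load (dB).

RL ≈ 0.343 dB

Γ = (-65.8 + j171)/(84.2 + j171), |Γ| = 0.961
RL = −20·log₁₀|Γ| = −20·log₁₀(0.961)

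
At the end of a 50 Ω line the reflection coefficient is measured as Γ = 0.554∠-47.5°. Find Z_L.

Z_L = Z_0·(1 + Γ)/(1 − Γ) = 50·(1.37 − j0.408)/(0.626 + j0.408)

Z_L ≈ 62.1 − j73.2 Ω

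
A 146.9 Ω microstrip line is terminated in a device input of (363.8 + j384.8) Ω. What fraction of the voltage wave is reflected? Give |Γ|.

Γ = (Z_L − Z_0)/(Z_L + Z_0) = (216.9 + j384.8)/(510.7 + j384.8)
|Γ| = 442/639

|Γ| ≈ 0.691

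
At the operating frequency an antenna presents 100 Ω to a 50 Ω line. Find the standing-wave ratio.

VSWR ≈ 2

For a purely resistive load, VSWR = R_L/Z_0 or Z_0/R_L (whichever > 1) = 100/50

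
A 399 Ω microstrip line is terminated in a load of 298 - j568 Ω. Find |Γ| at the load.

Γ = (Z_L − Z_0)/(Z_L + Z_0) = (-101 − j568)/(697 − j568)
|Γ| = 577/899

|Γ| ≈ 0.642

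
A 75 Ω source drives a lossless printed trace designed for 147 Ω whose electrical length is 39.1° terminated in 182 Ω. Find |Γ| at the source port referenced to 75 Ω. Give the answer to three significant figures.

tan(βl) = 0.813
Z_in = Z_0·(Z_L + jZ_0·tanβl)/(Z_0 + jZ_L·tanβl) = 150 − j31.6 Ω
Γ_s = (Z_in − Z_s)/(Z_in + Z_s) = (75.2 − j31.6)/(225 − j31.6), |Γ_s| = 0.359

|Γ| ≈ 0.359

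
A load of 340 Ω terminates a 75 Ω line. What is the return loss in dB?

RL ≈ 3.9 dB

Γ = (340 − 75)/(340 + 75) = 0.639
RL = −20·log₁₀|Γ| = −20·log₁₀(0.639)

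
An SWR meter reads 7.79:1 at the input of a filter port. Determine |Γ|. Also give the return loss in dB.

|Γ| ≈ 0.772; return loss ≈ 2.24 dB

|Γ| = (S − 1)/(S + 1) = (7.79 − 1)/(7.79 + 1) = 6.79/8.79
RL = −20·log₁₀|Γ| = −20·log₁₀(0.772)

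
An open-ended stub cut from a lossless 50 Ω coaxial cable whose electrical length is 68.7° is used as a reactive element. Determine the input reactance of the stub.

tan(βl) = 2.56
For an open-ended stub, Z_in = −jZ_0·cot(βl) = −jZ_0/tan(βl)

X_in ≈ -19.5 Ω (capacitive)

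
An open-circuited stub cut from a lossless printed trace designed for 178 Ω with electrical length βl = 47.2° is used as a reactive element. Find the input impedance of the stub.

tan(βl) = 1.08
For an open-circuited stub, Z_in = −jZ_0·cot(βl) = −jZ_0/tan(βl)

Z_in ≈ −j165 Ω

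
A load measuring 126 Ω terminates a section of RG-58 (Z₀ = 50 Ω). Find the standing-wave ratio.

VSWR ≈ 2.52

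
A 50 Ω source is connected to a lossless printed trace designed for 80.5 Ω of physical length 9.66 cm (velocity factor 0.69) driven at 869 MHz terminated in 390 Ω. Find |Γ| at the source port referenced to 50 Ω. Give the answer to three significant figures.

|Γ| ≈ 0.727

λ = v/f = 0.69·c / 869 MHz = 0.238 m
βl = 2π·l/λ = 2π × 0.406 = 146°
tan(βl) = -0.675
Z_in = Z_0·(Z_L + jZ_0·tanβl)/(Z_0 + jZ_L·tanβl) = 48.6 + j104 Ω
Γ_s = (Z_in − Z_s)/(Z_in + Z_s) = (-1.43 + j104)/(98.6 + j104), |Γ_s| = 0.727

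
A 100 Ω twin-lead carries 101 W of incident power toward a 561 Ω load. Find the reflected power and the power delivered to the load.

P_reflected ≈ 49.1 W; P_delivered ≈ 51.9 W

Γ = (561 − 100)/(561 + 100) = 0.697
|Γ|² = 0.486
P_refl = |Γ|²·P_inc = 49.1 W, P_del = (1 − |Γ|²)·P_inc = 51.9 W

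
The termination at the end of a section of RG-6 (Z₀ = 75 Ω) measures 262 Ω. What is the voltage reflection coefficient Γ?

Γ = (Z_L − Z_0)/(Z_L + Z_0) = (262 − 75)/(262 + 75) = 187/337

Γ = 0.555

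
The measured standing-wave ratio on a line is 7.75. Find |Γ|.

|Γ| ≈ 0.771

|Γ| = (S − 1)/(S + 1) = (7.75 − 1)/(7.75 + 1) = 6.75/8.75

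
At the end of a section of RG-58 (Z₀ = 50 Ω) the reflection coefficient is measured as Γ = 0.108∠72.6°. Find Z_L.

Z_L = Z_0·(1 + Γ)/(1 − Γ) = 50·(1.03 + j0.103)/(0.968 − j0.103)

Z_L ≈ 52.2 + j10.9 Ω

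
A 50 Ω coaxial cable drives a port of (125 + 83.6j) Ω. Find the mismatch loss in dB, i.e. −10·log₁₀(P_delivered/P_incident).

Γ = (75 + j83.6)/(175 + j83.6), |Γ| = 0.579
|Γ|² = 0.335, so P_del/P_inc = 1 − |Γ|² = 0.665
ML = −10·log₁₀(1 − |Γ|²)

mismatch loss ≈ 1.77 dB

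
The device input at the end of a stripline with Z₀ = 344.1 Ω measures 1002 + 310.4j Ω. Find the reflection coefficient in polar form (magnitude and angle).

Γ = (Z_L − Z_0)/(Z_L + Z_0) = (657.9 + j310.4)/(1346 + j310.4)
|Γ| = 727/1380 = 0.527

Γ ≈ 0.527 ∠ 12.3°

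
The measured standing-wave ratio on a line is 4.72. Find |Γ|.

|Γ| = (S − 1)/(S + 1) = (4.72 − 1)/(4.72 + 1) = 3.72/5.72

|Γ| ≈ 0.65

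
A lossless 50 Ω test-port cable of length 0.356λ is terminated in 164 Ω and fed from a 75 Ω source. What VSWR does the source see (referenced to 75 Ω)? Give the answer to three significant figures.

VSWR ≈ 3.92

βl = 2π × 0.356 = 128°
tan(βl) = -1.27
Z_in = Z_0·(Z_L + jZ_0·tanβl)/(Z_0 + jZ_L·tanβl) = 23.3 + j33.7 Ω
Γ_s = (Z_in − Z_s)/(Z_in + Z_s) = (-51.7 + j33.7)/(98.3 + j33.7), |Γ_s| = 0.594
VSWR = (1 + |Γ_s|)/(1 − |Γ_s|)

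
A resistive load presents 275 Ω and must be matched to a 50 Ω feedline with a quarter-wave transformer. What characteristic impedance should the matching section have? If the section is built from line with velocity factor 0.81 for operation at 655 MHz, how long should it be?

Z_qwt ≈ 117 Ω; length ≈ 9.27 cm

Z_qwt = √(Z_0·R_L) = √(50 × 275) = √13750
λ = 0.81·c/f = 0.371 m, so l = λ/4 = 0.0927 m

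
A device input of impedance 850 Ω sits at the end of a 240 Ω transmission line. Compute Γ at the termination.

Γ = (Z_L − Z_0)/(Z_L + Z_0) = (850 − 240)/(850 + 240) = 610/1090

Γ = 0.56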